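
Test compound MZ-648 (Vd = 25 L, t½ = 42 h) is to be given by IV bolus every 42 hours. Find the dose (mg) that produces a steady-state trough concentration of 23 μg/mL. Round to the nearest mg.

575 mg

τ/t½ = 42/42 ≈ 1, so f = (1/2)^(42/42) ≈ 0.500000.
Cmin,ss = (D/Vd)·f/(1−f), so D = Cmin,ss·Vd·(1−f)/f.
D = 23 × 25 × (1−f)/f ≈ 23 × 25 × 1.00000 ≈ 575.00 mg.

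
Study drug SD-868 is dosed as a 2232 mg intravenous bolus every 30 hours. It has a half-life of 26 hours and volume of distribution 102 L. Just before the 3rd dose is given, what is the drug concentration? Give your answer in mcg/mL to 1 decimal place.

14.3 mcg/mL

f = (1/2)^(τ/t½) = (1/2)^(30/26) ≈ 0.4494.
C₀ = D/Vd = 2232/102 ≈ 21.882 mcg/mL.
Before the 3rd dose, 2 doses have been given. Superposition: Cmin = C₀·(f + f²).
≈ 21.882 × (0.4494 + 0.2020) ≈ 21.882 × 0.6514 ≈ 14.254 mcg/mL.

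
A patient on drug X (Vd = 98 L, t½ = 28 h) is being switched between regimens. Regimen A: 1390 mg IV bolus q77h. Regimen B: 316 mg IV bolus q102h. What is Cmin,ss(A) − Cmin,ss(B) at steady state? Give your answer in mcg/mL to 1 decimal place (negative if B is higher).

2.2 mcg/mL

Regimen A: f = (1/2)^(77/28) ≈ 0.1487; Cmin,ss = (1390/98)·f/(1−f) ≈ 2.478 mcg/mL.
Regimen B: f = (1/2)^(102/28) ≈ 0.0801; Cmin,ss = (316/98)·f/(1−f) ≈ 0.281 mcg/mL.
Difference ≈ 2.478 − 0.281 ≈ 2.197 mcg/mL.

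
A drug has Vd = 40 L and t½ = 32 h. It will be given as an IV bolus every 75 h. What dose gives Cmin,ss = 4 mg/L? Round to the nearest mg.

τ/t½ = 75/32 ≈ 2.3438, so f = (1/2)^(75/32) ≈ 0.196998.
Cmin,ss = (D/Vd)·f/(1−f), so D = Cmin,ss·Vd·(1−f)/f.
D = 4 × 40 × (1−f)/f ≈ 4 × 40 × 4.07619 ≈ 652.19 mg.

652 mg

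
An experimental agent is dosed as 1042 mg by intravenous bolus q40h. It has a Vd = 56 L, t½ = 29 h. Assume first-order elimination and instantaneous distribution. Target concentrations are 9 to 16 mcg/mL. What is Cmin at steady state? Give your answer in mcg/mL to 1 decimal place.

τ/t½ = 40/29 ≈ 1.3793, so fraction remaining f = (1/2)^(40/29) ≈ 0.3844.
Accumulation ratio R = 1/(1 − f) ≈ 1/0.6156 ≈ 1.6244.
Single-dose peak C₀ = D/Vd = 1042/56 ≈ 18.607 mcg/mL.
Steady-state peak Cmax,ss = C₀·R ≈ 18.607 × 1.6244 ≈ 30.225 mcg/mL.
One interval later, Cmin,ss = Cmax,ss·e^(−kτ) ≈ 30.225 × 0.3844 ≈ 11.618 mcg/mL.
Trough 11.6 mcg/mL vs MEC 9 mcg/mL: adequate.

11.6 mcg/mL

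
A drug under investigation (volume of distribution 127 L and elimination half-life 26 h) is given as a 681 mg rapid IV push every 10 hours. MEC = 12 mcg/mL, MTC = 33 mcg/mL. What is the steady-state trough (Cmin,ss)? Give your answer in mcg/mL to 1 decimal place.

τ/t½ = 10/26 ≈ 0.38462, so fraction remaining f = (1/2)^(10/26) ≈ 0.7660.
Each bolus raises the concentration by D/Vd = 681/127 ≈ 5.362 mcg/mL.
Steady-state trough Cmin,ss = C₀·f/(1−f) ≈ 5.362 × 0.7660/0.2340 ≈ 17.553 mcg/mL.
Trough 17.6 mcg/mL vs MEC 12 mcg/mL: adequate.

17.6 mcg/mL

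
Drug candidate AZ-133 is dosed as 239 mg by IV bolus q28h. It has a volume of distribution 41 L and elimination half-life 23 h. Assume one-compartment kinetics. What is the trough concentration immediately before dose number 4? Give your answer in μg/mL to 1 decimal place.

f = (1/2)^(τ/t½) = (1/2)^(28/23) ≈ 0.4301.
C₀ = D/Vd = 239/41 ≈ 5.829 μg/mL.
Before the 4th dose, 3 doses have been given. Superposition: Cmin = C₀·(f + f² + … + f^3).
≈ 5.829 × (0.4301 + 0.1850 + 0.0796) ≈ 5.829 × 0.6947 ≈ 4.049 μg/mL.

4.0 μg/mL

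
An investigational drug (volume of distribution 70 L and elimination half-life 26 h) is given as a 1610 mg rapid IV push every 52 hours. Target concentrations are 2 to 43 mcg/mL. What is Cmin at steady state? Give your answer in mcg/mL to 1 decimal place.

7.7 mcg/mL

τ = 52 h = 2 half-lives, so f = (1/2)^2 = 0.25.
At steady state, R = 1/(1 − 0.25) = 4/3.
Single-dose peak C₀ = D/Vd = 1610/70 = 23 mcg/mL.
Steady-state peak Cmax,ss = C₀·R = 23 × 4/3 ≈ 30.667 mcg/mL.
Steady-state trough Cmin,ss = Cmax,ss·f ≈ 30.667 × 0.25 ≈ 7.667 mcg/mL.
Trough 7.7 mcg/mL vs MEC 2 mcg/mL: adequate.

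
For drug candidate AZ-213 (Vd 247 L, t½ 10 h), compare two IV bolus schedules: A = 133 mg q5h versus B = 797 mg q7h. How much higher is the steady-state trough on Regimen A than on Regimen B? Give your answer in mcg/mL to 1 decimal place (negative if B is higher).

-3.9 mcg/mL

Regimen A: f = (1/2)^(5/10) ≈ 0.7071; Cmin,ss = (133/247)·f/(1−f) ≈ 1.300 mcg/mL.
Regimen B: f = (1/2)^(7/10) ≈ 0.6156; Cmin,ss = (797/247)·f/(1−f) ≈ 5.167 mcg/mL.
Difference ≈ 1.300 − 5.167 ≈ -3.867 mcg/mL.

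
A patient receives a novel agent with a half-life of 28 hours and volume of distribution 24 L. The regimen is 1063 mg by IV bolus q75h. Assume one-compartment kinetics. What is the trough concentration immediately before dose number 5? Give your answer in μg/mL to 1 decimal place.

8.2 μg/mL

f = (1/2)^(τ/t½) = (1/2)^(75/28) ≈ 0.1562.
C₀ = D/Vd = 1063/24 ≈ 44.292 μg/mL.
Before the 5th dose, 4 doses have been given. Superposition: Cmin = C₀·(f + f² + … + f^4).
≈ 44.292 × (0.1562 + 0.0244 + 0.0038 + 0.0006) ≈ 44.292 × 0.1850 ≈ 8.194 μg/mL.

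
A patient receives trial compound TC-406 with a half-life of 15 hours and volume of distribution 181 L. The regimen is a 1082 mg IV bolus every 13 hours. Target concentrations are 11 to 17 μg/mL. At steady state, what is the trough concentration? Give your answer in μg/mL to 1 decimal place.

Over one 13-h interval, 13/15 ≈ 0.86667 half-lives elapse, leaving f ≈ 0.5484 of each dose.
At steady state, accumulation factor R = 1/(1 − e^(−kτ)) ≈ 2.2143.
Each bolus raises the concentration by D/Vd = 1082/181 ≈ 5.978 μg/mL.
Cmax,ss = C₀/(1 − f) ≈ 5.978/0.4516 ≈ 13.237 μg/mL.
Steady-state trough Cmin,ss = Cmax,ss·f ≈ 13.237 × 0.5484 ≈ 7.259 μg/mL.
Trough 7.3 μg/mL vs MEC 11 μg/mL: subtherapeutic.

7.3 μg/mL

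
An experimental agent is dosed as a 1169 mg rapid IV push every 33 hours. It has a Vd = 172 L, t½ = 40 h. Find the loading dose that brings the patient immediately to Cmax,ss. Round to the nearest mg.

2684 mg

f = (1/2)^(33/40) ≈ 0.564482; accumulation ratio R = 1/(1−f) ≈ 2.29612.
Loading dose to hit Cmax,ss on first dose: D_load = D_maint·R ≈ 1169 × 2.29612 ≈ 2684.16 mg.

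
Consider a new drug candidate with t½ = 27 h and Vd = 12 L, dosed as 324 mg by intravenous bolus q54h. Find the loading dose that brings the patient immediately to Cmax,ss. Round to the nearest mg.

432 mg

f = (1/2)^(54/27) ≈ 0.250000; accumulation ratio R = 1/(1−f) ≈ 1.33333.
Loading dose to hit Cmax,ss on first dose: D_load = D_maint·R ≈ 324 × 1.33333 ≈ 432.00 mg.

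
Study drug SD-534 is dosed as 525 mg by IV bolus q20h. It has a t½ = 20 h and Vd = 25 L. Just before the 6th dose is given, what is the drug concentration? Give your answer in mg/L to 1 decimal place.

f = (1/2)^(τ/t½) = (1/2)^(20/20) ≈ 0.5000.
C₀ = D/Vd = 525/25 ≈ 21.000 mg/L.
Before the 6th dose, 5 doses have been given. Superposition: Cmin = C₀·(f + f² + … + f^5).
≈ 21.000 × (0.5000 + 0.2500 + 0.1250 + 0.0625 + 0.0313) ≈ 21.000 × 0.9688 ≈ 20.345 mg/L.

20.3 mg/L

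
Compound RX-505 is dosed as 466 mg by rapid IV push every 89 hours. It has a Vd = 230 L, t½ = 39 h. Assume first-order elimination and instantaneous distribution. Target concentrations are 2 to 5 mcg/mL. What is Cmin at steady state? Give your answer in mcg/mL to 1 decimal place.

0.5 mcg/mL

k = ln2/t½ = ln2/39 ≈ 0.017773 h⁻¹; fraction remaining f = e^(−kτ) = e^(−0.017773×89) ≈ 0.2056.
Accumulation ratio R = 1/(1 − f) ≈ 1/0.7944 ≈ 1.2588.
Each bolus raises the concentration by D/Vd = 466/230 ≈ 2.026 mcg/mL.
Steady-state peak Cmax,ss = C₀·R ≈ 2.026 × 1.2588 ≈ 2.550 mcg/mL.
One interval later, Cmin,ss = Cmax,ss·e^(−kτ) ≈ 2.550 × 0.2056 ≈ 0.524 mcg/mL.
Trough 0.5 mcg/mL vs MEC 2 mcg/mL: subtherapeutic.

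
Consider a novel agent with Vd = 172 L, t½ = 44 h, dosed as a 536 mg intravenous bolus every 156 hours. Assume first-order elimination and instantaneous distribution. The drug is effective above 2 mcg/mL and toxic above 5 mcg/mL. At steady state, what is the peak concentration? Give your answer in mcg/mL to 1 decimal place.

3.4 mcg/mL

τ/t½ = 156/44 ≈ 3.5455, so fraction remaining f = (1/2)^(156/44) ≈ 0.0856.
Accumulation ratio R = 1/(1 − f) ≈ 1/0.9144 ≈ 1.0936.
Single-dose peak C₀ = D/Vd = 536/172 ≈ 3.116 mcg/mL.
Steady-state peak Cmax,ss = C₀·R ≈ 3.116 × 1.0936 ≈ 3.408 mcg/mL.
Peak 3.4 mcg/mL vs MTC 5 mcg/mL: below toxic threshold.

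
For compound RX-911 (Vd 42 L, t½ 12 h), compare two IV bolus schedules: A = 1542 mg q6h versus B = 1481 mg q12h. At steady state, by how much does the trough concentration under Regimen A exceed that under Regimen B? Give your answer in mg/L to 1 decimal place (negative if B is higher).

Regimen A: f = (1/2)^(6/12) ≈ 0.7071; Cmin,ss = (1542/42)·f/(1−f) ≈ 88.633 mg/L.
Regimen B: f = (1/2)^(12/12) ≈ 0.5000; Cmin,ss = (1481/42)·f/(1−f) ≈ 35.262 mg/L.
Difference ≈ 88.633 − 35.262 ≈ 53.371 mg/L.

53.4 mg/L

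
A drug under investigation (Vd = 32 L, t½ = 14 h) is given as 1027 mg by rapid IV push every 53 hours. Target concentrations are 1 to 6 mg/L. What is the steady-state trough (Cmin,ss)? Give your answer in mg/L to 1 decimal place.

k = ln2/t½ = ln2/14 ≈ 0.049511 h⁻¹; fraction remaining f = e^(−kτ) = e^(−0.049511×53) ≈ 0.0725.
Each bolus raises the concentration by D/Vd = 1027/32 ≈ 32.094 mg/L.
Steady-state trough Cmin,ss = C₀·f/(1−f) ≈ 32.094 × 0.0725/0.9275 ≈ 2.509 mg/L.
Trough 2.5 mg/L vs MEC 1 mg/L: adequate.

2.5 mg/L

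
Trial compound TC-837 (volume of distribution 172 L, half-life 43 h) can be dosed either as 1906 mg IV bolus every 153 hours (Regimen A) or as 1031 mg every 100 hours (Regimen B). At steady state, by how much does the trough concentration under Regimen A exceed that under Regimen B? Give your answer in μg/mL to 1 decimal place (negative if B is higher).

Regimen A: f = (1/2)^(153/43) ≈ 0.0849; Cmin,ss = (1906/172)·f/(1−f) ≈ 1.028 μg/mL.
Regimen B: f = (1/2)^(100/43) ≈ 0.1995; Cmin,ss = (1031/172)·f/(1−f) ≈ 1.494 μg/mL.
Difference ≈ 1.028 − 1.494 ≈ -0.466 μg/mL.

-0.5 μg/mL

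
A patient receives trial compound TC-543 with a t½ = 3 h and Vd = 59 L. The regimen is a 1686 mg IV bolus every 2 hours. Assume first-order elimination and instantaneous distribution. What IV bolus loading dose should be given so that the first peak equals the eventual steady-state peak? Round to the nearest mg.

f = (1/2)^(2/3) ≈ 0.629961; accumulation ratio R = 1/(1−f) ≈ 2.70242.
Loading dose to hit Cmax,ss on first dose: D_load = D_maint·R ≈ 1686 × 2.70242 ≈ 4556.28 mg.

4556 mg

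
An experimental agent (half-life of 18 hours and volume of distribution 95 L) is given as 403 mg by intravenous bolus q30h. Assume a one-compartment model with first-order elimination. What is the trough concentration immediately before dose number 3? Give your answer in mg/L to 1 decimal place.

1.8 mg/L

f = (1/2)^(τ/t½) = (1/2)^(30/18) ≈ 0.3150.
C₀ = D/Vd = 403/95 ≈ 4.242 mg/L.
Before the 3rd dose, 2 doses have been given. Superposition: Cmin = C₀·(f + f²).
≈ 4.242 × (0.3150 + 0.0992) ≈ 4.242 × 0.4142 ≈ 1.757 mg/L.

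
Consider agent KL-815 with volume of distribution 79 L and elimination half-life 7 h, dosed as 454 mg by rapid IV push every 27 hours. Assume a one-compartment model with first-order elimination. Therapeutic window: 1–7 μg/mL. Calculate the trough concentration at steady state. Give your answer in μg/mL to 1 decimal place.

Over one 27-h interval, 27/7 ≈ 3.8571 half-lives elapse, leaving f ≈ 0.0690 of each dose.
Accumulation ratio R = 1/(1 − f) ≈ 1/0.9310 ≈ 1.0741.
Each bolus raises the concentration by D/Vd = 454/79 ≈ 5.747 μg/mL.
Cmax,ss = C₀/(1 − f) ≈ 5.747/0.9310 ≈ 6.173 μg/mL.
Steady-state trough Cmin,ss = Cmax,ss·f ≈ 6.173 × 0.0690 ≈ 0.426 μg/mL.
Trough 0.4 μg/mL vs MEC 1 μg/mL: subtherapeutic.

0.4 μg/mL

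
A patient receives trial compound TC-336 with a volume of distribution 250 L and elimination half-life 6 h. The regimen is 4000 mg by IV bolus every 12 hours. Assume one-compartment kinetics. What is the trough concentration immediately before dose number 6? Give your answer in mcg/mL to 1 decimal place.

5.3 mcg/mL

f = (1/2)^(τ/t½) = (1/2)^(12/6) ≈ 0.2500.
C₀ = D/Vd = 4000/250 ≈ 16.000 mcg/mL.
Before the 6th dose, 5 doses have been given. Superposition: Cmin = C₀·(f + f² + … + f^5).
≈ 16.000 × (0.2500 + 0.0625 + 0.0156 + 0.0039 + 0.0010) ≈ 16.000 × 0.3330 ≈ 5.328 mcg/mL.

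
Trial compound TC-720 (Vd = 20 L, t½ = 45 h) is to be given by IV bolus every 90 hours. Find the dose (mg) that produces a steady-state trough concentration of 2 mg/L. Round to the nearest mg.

120 mg

τ/t½ = 90/45 ≈ 2, so f = (1/2)^(90/45) ≈ 0.250000.
Cmin,ss = (D/Vd)·f/(1−f), so D = Cmin,ss·Vd·(1−f)/f.
D = 2 × 20 × (1−f)/f ≈ 2 × 20 × 3.00000 ≈ 120.00 mg.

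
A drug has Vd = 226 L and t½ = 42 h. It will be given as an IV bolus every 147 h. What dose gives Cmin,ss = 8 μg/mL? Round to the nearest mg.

18647 mg

τ/t½ = 147/42 ≈ 3.5, so f = (1/2)^(147/42) ≈ 0.088388.
Cmin,ss = (D/Vd)·f/(1−f), so D = Cmin,ss·Vd·(1−f)/f.
D = 8 × 226 × (1−f)/f ≈ 8 × 226 × 10.31375 ≈ 18647.26 mg.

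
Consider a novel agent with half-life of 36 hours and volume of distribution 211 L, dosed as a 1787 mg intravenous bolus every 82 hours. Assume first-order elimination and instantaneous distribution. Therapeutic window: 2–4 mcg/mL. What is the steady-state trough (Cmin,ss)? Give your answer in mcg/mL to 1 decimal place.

Over one 82-h interval, 82/36 ≈ 2.2778 half-lives elapse, leaving f ≈ 0.2062 of each dose.
Single-dose peak C₀ = D/Vd = 1787/211 ≈ 8.469 mcg/mL.
Steady-state trough Cmin,ss = C₀·f/(1−f) ≈ 8.469 × 0.2062/0.7938 ≈ 2.200 mcg/mL.
Trough 2.2 mcg/mL vs MEC 2 mcg/mL: adequate.

2.2 mcg/mL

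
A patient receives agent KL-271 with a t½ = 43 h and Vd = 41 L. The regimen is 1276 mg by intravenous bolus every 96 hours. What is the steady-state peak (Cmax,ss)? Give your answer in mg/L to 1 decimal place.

39.5 mg/L

Over one 96-h interval, 96/43 ≈ 2.2326 half-lives elapse, leaving f ≈ 0.2128 of each dose.
At steady state, accumulation factor R = 1/(1 − e^(−kτ)) ≈ 1.2703.
Single-dose peak C₀ = D/Vd = 1276/41 ≈ 31.122 mg/L.
Steady-state peak Cmax,ss = C₀·R ≈ 31.122 × 1.2703 ≈ 39.534 mg/L.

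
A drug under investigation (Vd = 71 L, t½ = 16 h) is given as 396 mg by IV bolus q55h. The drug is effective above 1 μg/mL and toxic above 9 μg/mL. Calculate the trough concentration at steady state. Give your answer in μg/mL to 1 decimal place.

τ/t½ = 55/16 ≈ 3.4375, so fraction remaining f = (1/2)^(55/16) ≈ 0.0923.
At steady state, accumulation factor R = 1/(1 − e^(−kτ)) ≈ 1.1017.
Each bolus raises the concentration by D/Vd = 396/71 ≈ 5.577 μg/mL.
Cmax,ss = C₀/(1 − f) ≈ 5.577/0.9077 ≈ 6.144 μg/mL.
Steady-state trough Cmin,ss = Cmax,ss·f ≈ 6.144 × 0.0923 ≈ 0.567 μg/mL.
Trough 0.6 μg/mL vs MEC 1 μg/mL: subtherapeutic.

0.6 μg/mL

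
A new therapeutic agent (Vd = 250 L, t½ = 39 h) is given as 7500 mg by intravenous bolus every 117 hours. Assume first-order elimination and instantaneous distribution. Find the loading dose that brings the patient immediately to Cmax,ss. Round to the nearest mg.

8571 mg

f = (1/2)^(117/39) ≈ 0.125000; accumulation ratio R = 1/(1−f) ≈ 1.14286.
Loading dose to hit Cmax,ss on first dose: D_load = D_maint·R ≈ 7500 × 1.14286 ≈ 8571.45 mg.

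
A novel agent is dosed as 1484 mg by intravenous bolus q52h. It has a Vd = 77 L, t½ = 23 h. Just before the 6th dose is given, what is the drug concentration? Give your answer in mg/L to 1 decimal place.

f = (1/2)^(τ/t½) = (1/2)^(52/23) ≈ 0.2086.
C₀ = D/Vd = 1484/77 ≈ 19.273 mg/L.
Before the 6th dose, 5 doses have been given. Superposition: Cmin = C₀·(f + f² + … + f^5).
≈ 19.273 × (0.2086 + 0.0435 + 0.0091 + 0.0019 + 0.0004) ≈ 19.273 × 0.2635 ≈ 5.078 mg/L.

5.1 mg/L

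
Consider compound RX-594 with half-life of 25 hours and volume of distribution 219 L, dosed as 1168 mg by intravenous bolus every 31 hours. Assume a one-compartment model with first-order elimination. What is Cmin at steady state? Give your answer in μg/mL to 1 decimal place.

τ/t½ = 31/25 ≈ 1.24, so fraction remaining f = (1/2)^(31/25) ≈ 0.4234.
Accumulation ratio R = 1/(1 − f) ≈ 1/0.5766 ≈ 1.7343.
Single-dose peak C₀ = D/Vd = 1168/219 ≈ 5.333 μg/mL.
Cmax,ss = C₀/(1 − f) ≈ 5.333/0.5766 ≈ 9.249 μg/mL.
Steady-state trough Cmin,ss = Cmax,ss·f ≈ 9.249 × 0.4234 ≈ 3.916 μg/mL.

3.9 μg/mL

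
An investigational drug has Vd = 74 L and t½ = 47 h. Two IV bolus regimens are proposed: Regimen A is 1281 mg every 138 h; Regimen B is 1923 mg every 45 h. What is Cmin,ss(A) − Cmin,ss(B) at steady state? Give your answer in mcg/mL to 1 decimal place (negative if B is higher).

-25.0 mcg/mL

Regimen A: f = (1/2)^(138/47) ≈ 0.1307; Cmin,ss = (1281/74)·f/(1−f) ≈ 2.603 mcg/mL.
Regimen B: f = (1/2)^(45/47) ≈ 0.5150; Cmin,ss = (1923/74)·f/(1−f) ≈ 27.594 mcg/mL.
Difference ≈ 2.603 − 27.594 ≈ -24.991 mcg/mL.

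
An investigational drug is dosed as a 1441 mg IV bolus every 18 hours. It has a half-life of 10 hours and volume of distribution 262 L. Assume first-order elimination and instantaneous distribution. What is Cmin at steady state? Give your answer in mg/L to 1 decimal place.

2.2 mg/L

Over one 18-h interval, 18/10 ≈ 1.8 half-lives elapse, leaving f ≈ 0.2872 of each dose.
Accumulation ratio R = 1/(1 − f) ≈ 1/0.7128 ≈ 1.4029.
Single-dose peak C₀ = D/Vd = 1441/262 ≈ 5.500 mg/L.
Steady-state peak Cmax,ss = C₀·R ≈ 5.500 × 1.4029 ≈ 7.716 mg/L.
One interval later, Cmin,ss = Cmax,ss·e^(−kτ) ≈ 7.716 × 0.2872 ≈ 2.216 mg/L.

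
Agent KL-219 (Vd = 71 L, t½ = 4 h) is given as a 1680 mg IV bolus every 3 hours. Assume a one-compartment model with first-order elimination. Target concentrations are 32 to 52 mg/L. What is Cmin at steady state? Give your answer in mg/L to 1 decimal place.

34.7 mg/L

Over one 3-h interval, 3/4 ≈ 0.75 half-lives elapse, leaving f ≈ 0.5946 of each dose.
At steady state, accumulation factor R = 1/(1 − e^(−kτ)) ≈ 2.4667.
Single-dose peak C₀ = D/Vd = 1680/71 ≈ 23.662 mg/L.
Cmax,ss = C₀/(1 − f) ≈ 23.662/0.4054 ≈ 58.367 mg/L.
Steady-state trough Cmin,ss = Cmax,ss·f ≈ 58.367 × 0.5946 ≈ 34.705 mg/L.
Trough 34.7 mg/L vs MEC 32 mg/L: adequate.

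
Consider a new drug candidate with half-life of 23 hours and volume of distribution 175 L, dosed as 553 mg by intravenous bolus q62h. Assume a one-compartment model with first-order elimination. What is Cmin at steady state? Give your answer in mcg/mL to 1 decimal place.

0.6 mcg/mL

Over one 62-h interval, 62/23 ≈ 2.6957 half-lives elapse, leaving f ≈ 0.1544 of each dose.
Single-dose peak C₀ = D/Vd = 553/175 ≈ 3.160 mcg/mL.
Steady-state trough Cmin,ss = C₀·f/(1−f) ≈ 3.160 × 0.1544/0.8456 ≈ 0.577 mcg/mL.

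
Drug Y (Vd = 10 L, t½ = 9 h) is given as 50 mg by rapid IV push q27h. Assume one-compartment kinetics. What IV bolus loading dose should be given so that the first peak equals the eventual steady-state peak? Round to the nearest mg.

f = (1/2)^(27/9) ≈ 0.125000; accumulation ratio R = 1/(1−f) ≈ 1.14286.
Loading dose to hit Cmax,ss on first dose: D_load = D_maint·R ≈ 50 × 1.14286 ≈ 57.14 mg.

57 mg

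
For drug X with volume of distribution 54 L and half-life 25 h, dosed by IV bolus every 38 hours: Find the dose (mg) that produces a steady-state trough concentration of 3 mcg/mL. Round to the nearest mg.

τ/t½ = 38/25 ≈ 1.52, so f = (1/2)^(38/25) ≈ 0.348686.
Cmin,ss = (D/Vd)·f/(1−f), so D = Cmin,ss·Vd·(1−f)/f.
D = 3 × 54 × (1−f)/f ≈ 3 × 54 × 1.86791 ≈ 302.60 mg.

303 mg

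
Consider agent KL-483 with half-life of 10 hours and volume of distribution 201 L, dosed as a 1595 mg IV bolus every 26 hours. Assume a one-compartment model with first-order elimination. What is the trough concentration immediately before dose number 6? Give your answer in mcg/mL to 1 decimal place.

1.6 mcg/mL

f = (1/2)^(τ/t½) = (1/2)^(26/10) ≈ 0.1649.
C₀ = D/Vd = 1595/201 ≈ 7.935 mcg/mL.
Before the 6th dose, 5 doses have been given. Superposition: Cmin = C₀·(f + f² + … + f^5).
≈ 7.935 × (0.1649 + 0.0272 + 0.0045 + 0.0007 + 0.0001) ≈ 7.935 × 0.1974 ≈ 1.566 mcg/mL.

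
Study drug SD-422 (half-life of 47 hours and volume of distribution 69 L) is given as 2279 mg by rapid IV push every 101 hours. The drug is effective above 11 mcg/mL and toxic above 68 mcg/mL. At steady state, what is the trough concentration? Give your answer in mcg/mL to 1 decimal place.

k = ln2/t½ = ln2/47 ≈ 0.014748 h⁻¹; fraction remaining f = e^(−kτ) = e^(−0.014748×101) ≈ 0.2255.
At steady state, accumulation factor R = 1/(1 − e^(−kτ)) ≈ 1.2912.
Each bolus raises the concentration by D/Vd = 2279/69 ≈ 33.029 mcg/mL.
Steady-state peak Cmax,ss = C₀·R ≈ 33.029 × 1.2912 ≈ 42.647 mcg/mL.
One interval later, Cmin,ss = Cmax,ss·e^(−kτ) ≈ 42.647 × 0.2255 ≈ 9.617 mcg/mL.
Trough 9.6 mcg/mL vs MEC 11 mcg/mL: subtherapeutic.

9.6 mcg/mL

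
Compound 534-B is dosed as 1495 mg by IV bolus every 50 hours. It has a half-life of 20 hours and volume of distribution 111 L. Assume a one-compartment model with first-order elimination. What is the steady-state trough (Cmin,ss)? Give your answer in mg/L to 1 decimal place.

Over one 50-h interval, 50/20 ≈ 2.5 half-lives elapse, leaving f ≈ 0.1768 of each dose.
Accumulation ratio R = 1/(1 − f) ≈ 1/0.8232 ≈ 1.2148.
Each bolus raises the concentration by D/Vd = 1495/111 ≈ 13.468 mg/L.
Cmax,ss = C₀/(1 − f) ≈ 13.468/0.8232 ≈ 16.361 mg/L.
Steady-state trough Cmin,ss = Cmax,ss·f ≈ 16.361 × 0.1768 ≈ 2.893 mg/L.

2.9 mg/L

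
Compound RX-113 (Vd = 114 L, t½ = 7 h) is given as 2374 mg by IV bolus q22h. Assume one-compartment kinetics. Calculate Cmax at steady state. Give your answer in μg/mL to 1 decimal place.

τ/t½ = 22/7 ≈ 3.1429, so fraction remaining f = (1/2)^(22/7) ≈ 0.1132.
At steady state, accumulation factor R = 1/(1 − e^(−kτ)) ≈ 1.1276.
Single-dose peak C₀ = D/Vd = 2374/114 ≈ 20.825 μg/mL.
Steady-state peak Cmax,ss = C₀·R ≈ 20.825 × 1.1276 ≈ 23.482 μg/mL.

23.5 μg/mL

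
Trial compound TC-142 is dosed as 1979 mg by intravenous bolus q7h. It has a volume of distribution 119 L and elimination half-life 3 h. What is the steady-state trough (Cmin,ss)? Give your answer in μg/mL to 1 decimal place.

Over one 7-h interval, 7/3 ≈ 2.3333 half-lives elapse, leaving f ≈ 0.1984 of each dose.
Accumulation ratio R = 1/(1 − f) ≈ 1/0.8016 ≈ 1.2475.
Single-dose peak C₀ = D/Vd = 1979/119 ≈ 16.630 μg/mL.
Cmax,ss = C₀/(1 − f) ≈ 16.630/0.8016 ≈ 20.746 μg/mL.
One interval later, Cmin,ss = Cmax,ss·e^(−kτ) ≈ 20.746 × 0.1984 ≈ 4.116 μg/mL.

4.1 μg/mL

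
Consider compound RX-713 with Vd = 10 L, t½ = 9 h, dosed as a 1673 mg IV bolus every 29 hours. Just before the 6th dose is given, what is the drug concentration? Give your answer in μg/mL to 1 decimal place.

20.1 μg/mL

f = (1/2)^(τ/t½) = (1/2)^(29/9) ≈ 0.1072.
C₀ = D/Vd = 1673/10 ≈ 167.300 μg/mL.
Before the 6th dose, 5 doses have been given. Superposition: Cmin = C₀·(f + f² + … + f^5).
≈ 167.300 × (0.1072 + 0.0115 + 0.0012 + 0.0001 + 0.0000) ≈ 167.300 × 0.1200 ≈ 20.076 μg/mL.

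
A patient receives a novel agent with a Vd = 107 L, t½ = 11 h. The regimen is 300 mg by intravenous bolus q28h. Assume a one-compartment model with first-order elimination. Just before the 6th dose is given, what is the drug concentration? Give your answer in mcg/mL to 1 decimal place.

0.6 mcg/mL

f = (1/2)^(τ/t½) = (1/2)^(28/11) ≈ 0.1713.
C₀ = D/Vd = 300/107 ≈ 2.804 mcg/mL.
Before the 6th dose, 5 doses have been given. Superposition: Cmin = C₀·(f + f² + … + f^5).
≈ 2.804 × (0.1713 + 0.0293 + 0.0050 + 0.0009 + 0.0001) ≈ 2.804 × 0.2066 ≈ 0.579 mcg/mL.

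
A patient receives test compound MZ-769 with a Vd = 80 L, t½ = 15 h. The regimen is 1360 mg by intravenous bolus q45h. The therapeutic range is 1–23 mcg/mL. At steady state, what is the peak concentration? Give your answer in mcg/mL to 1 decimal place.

19.4 mcg/mL

τ = 45 h = 3 half-lives, so f = (1/2)^3 = 0.125.
Accumulation ratio R = 1/(1 − f) = 1/0.875 = 8/7.
Single-dose peak C₀ = D/Vd = 1360/80 = 17 mcg/mL.
Steady-state peak Cmax,ss = C₀·R = 17 × 8/7 ≈ 19.429 mcg/mL.
Peak 19.4 mcg/mL vs MTC 23 mcg/mL: below toxic threshold.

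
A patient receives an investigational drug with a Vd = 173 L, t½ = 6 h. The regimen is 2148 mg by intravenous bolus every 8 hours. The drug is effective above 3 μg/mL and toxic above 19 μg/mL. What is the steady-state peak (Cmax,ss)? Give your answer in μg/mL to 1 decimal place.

20.6 μg/mL

Over one 8-h interval, 8/6 ≈ 1.3333 half-lives elapse, leaving f ≈ 0.3969 of each dose.
At steady state, accumulation factor R = 1/(1 − e^(−kτ)) ≈ 1.6581.
Each bolus raises the concentration by D/Vd = 2148/173 ≈ 12.416 μg/mL.
Steady-state peak Cmax,ss = C₀·R ≈ 12.416 × 1.6581 ≈ 20.587 μg/mL.
Peak 20.6 μg/mL vs MTC 19 μg/mL: exceeds toxic threshold.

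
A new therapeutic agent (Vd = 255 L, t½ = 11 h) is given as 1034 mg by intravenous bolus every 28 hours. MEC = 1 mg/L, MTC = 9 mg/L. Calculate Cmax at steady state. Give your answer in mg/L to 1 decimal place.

4.9 mg/L

Over one 28-h interval, 28/11 ≈ 2.5455 half-lives elapse, leaving f ≈ 0.1713 of each dose.
At steady state, accumulation factor R = 1/(1 − e^(−kτ)) ≈ 1.2067.
Single-dose peak C₀ = D/Vd = 1034/255 ≈ 4.055 mg/L.
Steady-state peak Cmax,ss = C₀·R ≈ 4.055 × 1.2067 ≈ 4.893 mg/L.
Peak 4.9 mg/L vs MTC 9 mg/L: below toxic threshold.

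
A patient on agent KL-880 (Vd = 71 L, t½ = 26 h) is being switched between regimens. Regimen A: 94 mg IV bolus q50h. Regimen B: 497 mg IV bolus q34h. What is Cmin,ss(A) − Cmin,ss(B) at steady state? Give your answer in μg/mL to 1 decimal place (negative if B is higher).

-4.3 μg/mL

Regimen A: f = (1/2)^(50/26) ≈ 0.2637; Cmin,ss = (94/71)·f/(1−f) ≈ 0.474 μg/mL.
Regimen B: f = (1/2)^(34/26) ≈ 0.4040; Cmin,ss = (497/71)·f/(1−f) ≈ 4.745 μg/mL.
Difference ≈ 0.474 − 4.745 ≈ -4.271 μg/mL.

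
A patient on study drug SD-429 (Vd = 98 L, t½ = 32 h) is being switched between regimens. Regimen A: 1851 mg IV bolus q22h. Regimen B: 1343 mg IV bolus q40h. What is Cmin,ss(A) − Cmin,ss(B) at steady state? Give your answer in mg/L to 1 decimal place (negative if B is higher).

21.0 mg/L

Regimen A: f = (1/2)^(22/32) ≈ 0.6209; Cmin,ss = (1851/98)·f/(1−f) ≈ 30.935 mg/L.
Regimen B: f = (1/2)^(40/32) ≈ 0.4204; Cmin,ss = (1343/98)·f/(1−f) ≈ 9.940 mg/L.
Difference ≈ 30.935 − 9.940 ≈ 20.995 mg/L.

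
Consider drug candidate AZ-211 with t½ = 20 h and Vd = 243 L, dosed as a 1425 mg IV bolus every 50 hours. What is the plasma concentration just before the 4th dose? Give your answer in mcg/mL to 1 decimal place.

1.3 mcg/mL

f = (1/2)^(τ/t½) = (1/2)^(50/20) ≈ 0.1768.
C₀ = D/Vd = 1425/243 ≈ 5.864 mcg/mL.
Before the 4th dose, 3 doses have been given. Superposition: Cmin = C₀·(f + f² + … + f^3).
≈ 5.864 × (0.1768 + 0.0313 + 0.0055) ≈ 5.864 × 0.2136 ≈ 1.253 mcg/mL.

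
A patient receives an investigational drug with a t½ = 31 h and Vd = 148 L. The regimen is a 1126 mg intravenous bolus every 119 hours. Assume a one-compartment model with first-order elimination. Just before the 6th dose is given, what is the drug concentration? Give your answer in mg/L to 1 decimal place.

0.6 mg/L

f = (1/2)^(τ/t½) = (1/2)^(119/31) ≈ 0.0699.
C₀ = D/Vd = 1126/148 ≈ 7.608 mg/L.
Before the 6th dose, 5 doses have been given. Superposition: Cmin = C₀·(f + f² + … + f^5).
≈ 7.608 × (0.0699 + 0.0049 + 0.0003 + 0.0000 + 0.0000) ≈ 7.608 × 0.0751 ≈ 0.571 mg/L.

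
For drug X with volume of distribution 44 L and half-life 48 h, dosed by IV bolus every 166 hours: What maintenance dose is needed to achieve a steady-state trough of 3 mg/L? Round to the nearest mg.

1319 mg

τ/t½ = 166/48 ≈ 3.4583, so f = (1/2)^(166/48) ≈ 0.090978.
Cmin,ss = (D/Vd)·f/(1−f), so D = Cmin,ss·Vd·(1−f)/f.
D = 3 × 44 × (1−f)/f ≈ 3 × 44 × 9.99167 ≈ 1318.90 mg.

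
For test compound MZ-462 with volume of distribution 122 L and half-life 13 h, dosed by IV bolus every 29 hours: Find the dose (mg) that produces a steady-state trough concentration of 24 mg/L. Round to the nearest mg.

τ/t½ = 29/13 ≈ 2.2308, so f = (1/2)^(29/13) ≈ 0.213045.
Cmin,ss = (D/Vd)·f/(1−f), so D = Cmin,ss·Vd·(1−f)/f.
D = 24 × 122 × (1−f)/f ≈ 24 × 122 × 3.69384 ≈ 10815.56 mg.

10816 mg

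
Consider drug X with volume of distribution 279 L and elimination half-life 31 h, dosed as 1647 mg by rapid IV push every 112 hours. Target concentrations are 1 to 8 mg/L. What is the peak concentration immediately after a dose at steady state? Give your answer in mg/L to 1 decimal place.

τ/t½ = 112/31 ≈ 3.6129, so fraction remaining f = (1/2)^(112/31) ≈ 0.0817.
At steady state, accumulation factor R = 1/(1 − e^(−kτ)) ≈ 1.0890.
Single-dose peak C₀ = D/Vd = 1647/279 ≈ 5.903 mg/L.
Cmax,ss = C₀/(1 − f) ≈ 5.903/0.9183 ≈ 6.428 mg/L.
Peak 6.4 mg/L vs MTC 8 mg/L: below toxic threshold.

6.4 mg/L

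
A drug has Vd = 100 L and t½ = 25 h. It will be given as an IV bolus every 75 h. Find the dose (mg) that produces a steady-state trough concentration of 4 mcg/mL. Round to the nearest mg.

2800 mg

τ/t½ = 75/25 ≈ 3, so f = (1/2)^(75/25) ≈ 0.125000.
Cmin,ss = (D/Vd)·f/(1−f), so D = Cmin,ss·Vd·(1−f)/f.
D = 4 × 100 × (1−f)/f ≈ 4 × 100 × 7.00000 ≈ 2800.00 mg.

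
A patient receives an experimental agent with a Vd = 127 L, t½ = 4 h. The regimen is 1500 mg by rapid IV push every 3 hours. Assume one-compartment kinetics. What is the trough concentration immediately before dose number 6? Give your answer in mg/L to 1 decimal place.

16.0 mg/L

f = (1/2)^(τ/t½) = (1/2)^(3/4) ≈ 0.5946.
C₀ = D/Vd = 1500/127 ≈ 11.811 mg/L.
Before the 6th dose, 5 doses have been given. Superposition: Cmin = C₀·(f + f² + … + f^5).
≈ 11.811 × (0.5946 + 0.3535 + 0.2102 + 0.1250 + 0.0743) ≈ 11.811 × 1.3576 ≈ 16.035 mg/L.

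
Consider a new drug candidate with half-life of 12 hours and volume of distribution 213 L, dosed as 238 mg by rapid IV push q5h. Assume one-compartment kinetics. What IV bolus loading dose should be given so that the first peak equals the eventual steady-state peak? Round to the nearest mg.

949 mg

f = (1/2)^(5/12) ≈ 0.749154; accumulation ratio R = 1/(1−f) ≈ 3.98651.
Loading dose to hit Cmax,ss on first dose: D_load = D_maint·R ≈ 238 × 3.98651 ≈ 948.79 mg.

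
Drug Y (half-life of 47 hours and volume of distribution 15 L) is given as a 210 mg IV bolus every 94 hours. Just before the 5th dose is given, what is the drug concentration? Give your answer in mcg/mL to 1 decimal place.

4.6 mcg/mL

f = (1/2)^(τ/t½) = (1/2)^(94/47) ≈ 0.2500.
C₀ = D/Vd = 210/15 ≈ 14.000 mcg/mL.
Before the 5th dose, 4 doses have been given. Superposition: Cmin = C₀·(f + f² + … + f^4).
≈ 14.000 × (0.2500 + 0.0625 + 0.0156 + 0.0039) ≈ 14.000 × 0.3320 ≈ 4.648 mcg/mL.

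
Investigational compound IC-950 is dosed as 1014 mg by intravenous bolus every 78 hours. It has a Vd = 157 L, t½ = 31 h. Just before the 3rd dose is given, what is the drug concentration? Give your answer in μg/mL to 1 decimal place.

1.3 μg/mL

f = (1/2)^(τ/t½) = (1/2)^(78/31) ≈ 0.1748.
C₀ = D/Vd = 1014/157 ≈ 6.459 μg/mL.
Before the 3rd dose, 2 doses have been given. Superposition: Cmin = C₀·(f + f²).
≈ 6.459 × (0.1748 + 0.0306) ≈ 6.459 × 0.2054 ≈ 1.327 μg/mL.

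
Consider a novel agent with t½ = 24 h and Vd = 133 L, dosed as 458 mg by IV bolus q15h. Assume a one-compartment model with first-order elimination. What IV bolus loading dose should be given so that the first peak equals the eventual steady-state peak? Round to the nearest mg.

1303 mg

f = (1/2)^(15/24) ≈ 0.648420; accumulation ratio R = 1/(1−f) ≈ 2.84430.
Loading dose to hit Cmax,ss on first dose: D_load = D_maint·R ≈ 458 × 2.84430 ≈ 1302.69 mg.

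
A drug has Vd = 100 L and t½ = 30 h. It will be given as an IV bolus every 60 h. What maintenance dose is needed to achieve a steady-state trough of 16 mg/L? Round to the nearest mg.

τ/t½ = 60/30 ≈ 2, so f = (1/2)^(60/30) ≈ 0.250000.
Cmin,ss = (D/Vd)·f/(1−f), so D = Cmin,ss·Vd·(1−f)/f.
D = 16 × 100 × (1−f)/f ≈ 16 × 100 × 3.00000 ≈ 4800.00 mg.

4800 mg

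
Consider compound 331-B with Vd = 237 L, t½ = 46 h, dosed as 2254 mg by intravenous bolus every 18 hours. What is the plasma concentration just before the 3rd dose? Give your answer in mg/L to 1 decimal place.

12.8 mg/L

f = (1/2)^(τ/t½) = (1/2)^(18/46) ≈ 0.7624.
C₀ = D/Vd = 2254/237 ≈ 9.511 mg/L.
Before the 3rd dose, 2 doses have been given. Superposition: Cmin = C₀·(f + f²).
≈ 9.511 × (0.7624 + 0.5813) ≈ 9.511 × 1.3437 ≈ 12.780 mg/L.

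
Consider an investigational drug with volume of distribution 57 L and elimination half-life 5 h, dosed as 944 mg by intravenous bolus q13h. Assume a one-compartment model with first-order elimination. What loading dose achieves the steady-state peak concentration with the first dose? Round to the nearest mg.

1130 mg

f = (1/2)^(13/5) ≈ 0.164938; accumulation ratio R = 1/(1−f) ≈ 1.19752.
Loading dose to hit Cmax,ss on first dose: D_load = D_maint·R ≈ 944 × 1.19752 ≈ 1130.46 mg.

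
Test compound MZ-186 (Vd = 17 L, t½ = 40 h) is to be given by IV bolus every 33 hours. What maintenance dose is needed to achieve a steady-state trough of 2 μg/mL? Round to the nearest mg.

26 mg

τ/t½ = 33/40 ≈ 0.825, so f = (1/2)^(33/40) ≈ 0.564482.
Cmin,ss = (D/Vd)·f/(1−f), so D = Cmin,ss·Vd·(1−f)/f.
D = 2 × 17 × (1−f)/f ≈ 2 × 17 × 0.77154 ≈ 26.23 mg.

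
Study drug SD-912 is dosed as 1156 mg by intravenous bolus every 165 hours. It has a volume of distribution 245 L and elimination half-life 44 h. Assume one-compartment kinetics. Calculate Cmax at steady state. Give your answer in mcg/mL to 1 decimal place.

5.1 mcg/mL

Over one 165-h interval, 165/44 ≈ 3.75 half-lives elapse, leaving f ≈ 0.0743 of each dose.
Accumulation ratio R = 1/(1 − f) ≈ 1/0.9257 ≈ 1.0803.
Single-dose peak C₀ = D/Vd = 1156/245 ≈ 4.718 mcg/mL.
Cmax,ss = C₀/(1 − f) ≈ 4.718/0.9257 ≈ 5.097 mcg/mL.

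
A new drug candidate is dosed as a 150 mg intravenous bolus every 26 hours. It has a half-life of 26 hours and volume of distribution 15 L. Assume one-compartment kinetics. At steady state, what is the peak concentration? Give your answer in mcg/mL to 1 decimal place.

20.0 mcg/mL

The dosing interval is 1 half-life, so f = 2^(−1) = 0.5.
Accumulation ratio R = 1/(1 − f) = 1/0.5 = 2/1.
Single-dose peak C₀ = D/Vd = 150/15 = 10 mcg/mL.
Steady-state peak Cmax,ss = C₀·R = 10 × 2/1 ≈ 20.000 mcg/mL.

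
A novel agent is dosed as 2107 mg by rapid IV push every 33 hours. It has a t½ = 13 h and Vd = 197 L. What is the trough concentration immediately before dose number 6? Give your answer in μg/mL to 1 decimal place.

f = (1/2)^(τ/t½) = (1/2)^(33/13) ≈ 0.1721.
C₀ = D/Vd = 2107/197 ≈ 10.695 μg/mL.
Before the 6th dose, 5 doses have been given. Superposition: Cmin = C₀·(f + f² + … + f^5).
≈ 10.695 × (0.1721 + 0.0296 + 0.0051 + 0.0009 + 0.0002) ≈ 10.695 × 0.2079 ≈ 2.223 μg/mL.

2.2 μg/mL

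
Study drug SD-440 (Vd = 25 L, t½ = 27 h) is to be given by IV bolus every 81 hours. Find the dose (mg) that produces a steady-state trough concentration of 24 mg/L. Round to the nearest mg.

4200 mg

τ/t½ = 81/27 ≈ 3, so f = (1/2)^(81/27) ≈ 0.125000.
Cmin,ss = (D/Vd)·f/(1−f), so D = Cmin,ss·Vd·(1−f)/f.
D = 24 × 25 × (1−f)/f ≈ 24 × 25 × 7.00000 ≈ 4200.00 mg.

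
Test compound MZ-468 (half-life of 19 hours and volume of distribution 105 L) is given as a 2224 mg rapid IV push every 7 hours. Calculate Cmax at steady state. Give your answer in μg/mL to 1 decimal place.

94.0 μg/mL

k = ln2/t½ = ln2/19 ≈ 0.036481 h⁻¹; fraction remaining f = e^(−kτ) = e^(−0.036481×7) ≈ 0.7746.
Accumulation ratio R = 1/(1 − f) ≈ 1/0.2254 ≈ 4.4366.
Single-dose peak C₀ = D/Vd = 2224/105 ≈ 21.181 μg/mL.
Steady-state peak Cmax,ss = C₀·R ≈ 21.181 × 4.4366 ≈ 93.972 μg/mL.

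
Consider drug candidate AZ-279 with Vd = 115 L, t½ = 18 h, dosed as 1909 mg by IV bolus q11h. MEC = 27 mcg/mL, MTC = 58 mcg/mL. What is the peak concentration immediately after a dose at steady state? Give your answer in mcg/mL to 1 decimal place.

48.1 mcg/mL

Over one 11-h interval, 11/18 ≈ 0.61111 half-lives elapse, leaving f ≈ 0.6547 of each dose.
At steady state, accumulation factor R = 1/(1 − e^(−kτ)) ≈ 2.8960.
Each bolus raises the concentration by D/Vd = 1909/115 ≈ 16.600 mcg/mL.
Steady-state peak Cmax,ss = C₀·R ≈ 16.600 × 2.8960 ≈ 48.074 mcg/mL.
Peak 48.1 mcg/mL vs MTC 58 mcg/mL: below toxic threshold.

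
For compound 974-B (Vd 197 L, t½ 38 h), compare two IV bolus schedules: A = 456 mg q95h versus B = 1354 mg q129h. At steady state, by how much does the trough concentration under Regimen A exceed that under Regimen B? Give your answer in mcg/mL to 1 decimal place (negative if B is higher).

Regimen A: f = (1/2)^(95/38) ≈ 0.1768; Cmin,ss = (456/197)·f/(1−f) ≈ 0.497 mcg/mL.
Regimen B: f = (1/2)^(129/38) ≈ 0.0951; Cmin,ss = (1354/197)·f/(1−f) ≈ 0.722 mcg/mL.
Difference ≈ 0.497 − 0.722 ≈ -0.225 mcg/mL.

-0.2 mcg/mL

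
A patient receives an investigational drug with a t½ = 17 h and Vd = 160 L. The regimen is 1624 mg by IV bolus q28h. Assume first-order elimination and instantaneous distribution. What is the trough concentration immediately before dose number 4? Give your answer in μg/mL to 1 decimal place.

4.6 μg/mL

f = (1/2)^(τ/t½) = (1/2)^(28/17) ≈ 0.3193.
C₀ = D/Vd = 1624/160 ≈ 10.150 μg/mL.
Before the 4th dose, 3 doses have been given. Superposition: Cmin = C₀·(f + f² + … + f^3).
≈ 10.150 × (0.3193 + 0.1020 + 0.0326) ≈ 10.150 × 0.4539 ≈ 4.607 μg/mL.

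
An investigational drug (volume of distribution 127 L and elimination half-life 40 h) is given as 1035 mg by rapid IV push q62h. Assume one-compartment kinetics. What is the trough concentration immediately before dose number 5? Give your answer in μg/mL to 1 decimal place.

f = (1/2)^(τ/t½) = (1/2)^(62/40) ≈ 0.3415.
C₀ = D/Vd = 1035/127 ≈ 8.150 μg/mL.
Before the 5th dose, 4 doses have been given. Superposition: Cmin = C₀·(f + f² + … + f^4).
≈ 8.150 × (0.3415 + 0.1166 + 0.0398 + 0.0136) ≈ 8.150 × 0.5115 ≈ 4.169 μg/mL.

4.2 μg/mL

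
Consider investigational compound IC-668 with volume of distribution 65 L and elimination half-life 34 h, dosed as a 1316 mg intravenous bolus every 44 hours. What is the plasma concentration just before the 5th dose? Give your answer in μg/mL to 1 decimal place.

f = (1/2)^(τ/t½) = (1/2)^(44/34) ≈ 0.4078.
C₀ = D/Vd = 1316/65 ≈ 20.246 μg/mL.
Before the 5th dose, 4 doses have been given. Superposition: Cmin = C₀·(f + f² + … + f^4).
≈ 20.246 × (0.4078 + 0.1663 + 0.0678 + 0.0277) ≈ 20.246 × 0.6696 ≈ 13.557 μg/mL.

13.6 μg/mL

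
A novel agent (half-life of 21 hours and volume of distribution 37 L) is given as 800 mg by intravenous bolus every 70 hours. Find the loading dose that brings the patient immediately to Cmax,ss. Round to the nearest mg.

f = (1/2)^(70/21) ≈ 0.099213; accumulation ratio R = 1/(1−f) ≈ 1.11014.
Loading dose to hit Cmax,ss on first dose: D_load = D_maint·R ≈ 800 × 1.11014 ≈ 888.11 mg.

888 mg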